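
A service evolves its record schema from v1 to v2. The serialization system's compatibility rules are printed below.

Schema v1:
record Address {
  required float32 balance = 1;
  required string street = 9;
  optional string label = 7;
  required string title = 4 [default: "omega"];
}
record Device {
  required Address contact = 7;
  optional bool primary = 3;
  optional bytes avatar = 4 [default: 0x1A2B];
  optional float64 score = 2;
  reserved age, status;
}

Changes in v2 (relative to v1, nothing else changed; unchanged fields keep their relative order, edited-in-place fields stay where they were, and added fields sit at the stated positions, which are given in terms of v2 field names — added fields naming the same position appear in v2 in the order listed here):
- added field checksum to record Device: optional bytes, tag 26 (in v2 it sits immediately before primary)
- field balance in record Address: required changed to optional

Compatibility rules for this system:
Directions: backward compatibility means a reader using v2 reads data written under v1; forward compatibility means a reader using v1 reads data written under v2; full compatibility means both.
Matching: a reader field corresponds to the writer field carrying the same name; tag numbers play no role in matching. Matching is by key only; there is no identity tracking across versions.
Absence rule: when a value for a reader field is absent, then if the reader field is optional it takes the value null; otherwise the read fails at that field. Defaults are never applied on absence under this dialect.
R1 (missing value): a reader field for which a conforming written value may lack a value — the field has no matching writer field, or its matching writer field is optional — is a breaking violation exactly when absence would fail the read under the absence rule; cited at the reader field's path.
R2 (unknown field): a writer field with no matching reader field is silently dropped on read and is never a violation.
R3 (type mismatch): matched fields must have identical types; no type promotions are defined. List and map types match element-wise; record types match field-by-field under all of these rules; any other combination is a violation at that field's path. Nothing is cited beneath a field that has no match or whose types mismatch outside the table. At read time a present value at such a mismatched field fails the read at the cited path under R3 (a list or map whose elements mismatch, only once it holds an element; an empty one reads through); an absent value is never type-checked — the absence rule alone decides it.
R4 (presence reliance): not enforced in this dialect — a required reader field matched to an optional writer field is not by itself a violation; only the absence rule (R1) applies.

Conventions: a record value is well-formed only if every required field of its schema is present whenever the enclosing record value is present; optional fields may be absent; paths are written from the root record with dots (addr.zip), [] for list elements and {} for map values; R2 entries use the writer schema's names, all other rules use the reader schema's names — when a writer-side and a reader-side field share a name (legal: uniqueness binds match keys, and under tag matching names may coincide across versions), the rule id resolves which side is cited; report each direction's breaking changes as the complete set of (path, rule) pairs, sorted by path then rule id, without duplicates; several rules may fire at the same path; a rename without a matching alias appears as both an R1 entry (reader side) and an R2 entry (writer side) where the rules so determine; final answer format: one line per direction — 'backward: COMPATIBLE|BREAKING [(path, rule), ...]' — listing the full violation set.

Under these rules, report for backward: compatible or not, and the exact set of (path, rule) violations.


backward: COMPATIBLE []

arrows below run writer -> reader for Device
backward for Device (reader v2, writer v1):
  contact: paired with writer contact (Address -> Address; writer required)
  checksum has no writer counterpart
  primary: paired with writer primary (bool -> bool; writer optional)
  avatar: paired with writer avatar (bytes -> bytes; writer optional)
  score: paired with writer score (float64 -> float64; writer optional)
  contact.balance: paired with writer contact.balance (float32 -> float32; writer required)
  contact.street: paired with writer contact.street (string -> string; writer required)
  contact.label: paired with writer contact.label (string -> string; writer optional)
  contact.title: paired with writer contact.title (string -> string; writer required)
  => no violations; backward on Device: COMPATIBLE
diffs on Device not affecting the asked answer:
  added field checksum to record Device: optional bytes, tag 26 (in v2 it sits immediately before primary) -> triggers nothing under Device's printed rules — same verdict
  field balance in record Address: required changed to optional -> matters only for Device's forward compatibility — outside the asked direction


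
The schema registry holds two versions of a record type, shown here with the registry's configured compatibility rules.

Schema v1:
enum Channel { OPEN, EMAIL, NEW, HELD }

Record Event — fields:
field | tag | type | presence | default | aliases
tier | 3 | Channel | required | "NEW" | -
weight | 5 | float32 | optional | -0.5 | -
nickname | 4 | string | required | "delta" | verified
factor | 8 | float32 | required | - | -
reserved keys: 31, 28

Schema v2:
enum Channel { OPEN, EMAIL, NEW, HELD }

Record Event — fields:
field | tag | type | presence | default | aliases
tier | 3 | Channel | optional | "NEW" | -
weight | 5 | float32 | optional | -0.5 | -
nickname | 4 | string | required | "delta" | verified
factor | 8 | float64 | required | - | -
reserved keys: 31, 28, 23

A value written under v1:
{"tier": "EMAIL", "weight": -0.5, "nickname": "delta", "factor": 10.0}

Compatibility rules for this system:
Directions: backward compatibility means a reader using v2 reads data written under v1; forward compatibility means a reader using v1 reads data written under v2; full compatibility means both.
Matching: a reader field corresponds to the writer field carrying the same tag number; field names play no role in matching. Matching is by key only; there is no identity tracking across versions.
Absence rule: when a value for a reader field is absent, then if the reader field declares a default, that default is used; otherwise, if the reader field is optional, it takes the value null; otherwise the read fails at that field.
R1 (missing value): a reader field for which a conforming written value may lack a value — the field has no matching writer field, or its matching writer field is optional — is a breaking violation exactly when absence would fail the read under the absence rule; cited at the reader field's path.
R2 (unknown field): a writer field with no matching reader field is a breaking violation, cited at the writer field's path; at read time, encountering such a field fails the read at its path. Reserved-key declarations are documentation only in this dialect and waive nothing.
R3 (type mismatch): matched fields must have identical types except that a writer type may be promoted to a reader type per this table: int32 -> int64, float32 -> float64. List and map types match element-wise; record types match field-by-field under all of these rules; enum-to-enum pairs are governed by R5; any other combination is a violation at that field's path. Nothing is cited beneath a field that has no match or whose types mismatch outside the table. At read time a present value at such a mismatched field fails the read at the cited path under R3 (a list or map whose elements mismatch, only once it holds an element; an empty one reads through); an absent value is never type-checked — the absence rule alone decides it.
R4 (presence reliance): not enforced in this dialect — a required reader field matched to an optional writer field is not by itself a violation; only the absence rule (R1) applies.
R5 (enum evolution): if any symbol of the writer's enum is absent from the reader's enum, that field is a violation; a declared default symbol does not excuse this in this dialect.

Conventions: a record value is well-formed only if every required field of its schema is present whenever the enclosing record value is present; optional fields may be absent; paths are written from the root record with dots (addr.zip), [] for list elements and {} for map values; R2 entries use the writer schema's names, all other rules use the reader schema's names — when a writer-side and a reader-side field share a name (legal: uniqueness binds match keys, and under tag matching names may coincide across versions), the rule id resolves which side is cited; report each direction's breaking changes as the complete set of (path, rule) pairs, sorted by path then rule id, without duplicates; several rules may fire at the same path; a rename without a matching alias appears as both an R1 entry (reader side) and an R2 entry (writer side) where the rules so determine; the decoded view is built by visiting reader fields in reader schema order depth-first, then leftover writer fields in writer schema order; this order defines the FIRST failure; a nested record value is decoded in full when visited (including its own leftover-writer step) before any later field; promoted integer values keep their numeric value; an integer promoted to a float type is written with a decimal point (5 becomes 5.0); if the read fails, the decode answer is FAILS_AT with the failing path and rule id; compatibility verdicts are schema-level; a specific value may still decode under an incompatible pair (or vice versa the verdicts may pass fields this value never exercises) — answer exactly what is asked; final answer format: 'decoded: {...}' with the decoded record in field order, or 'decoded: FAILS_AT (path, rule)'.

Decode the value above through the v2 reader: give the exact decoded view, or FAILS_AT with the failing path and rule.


each type pair in Event: writer, then reader
decoding the Event value with the v2 reader:
  tier := "EMAIL"
  weight := -0.5
  nickname := "delta"
  factor := 10.0 (float32 -> float64)
  => decoded: {"tier": "EMAIL", "weight": -0.5, "nickname": "delta", "factor": 10.0}
the other Event changes do not affect what is asked:
  field tier in record Event: required changed to optional -> inert under this dialect — no rule fires on Event and the result does not move
  field factor in record Event: type float32 changed to float64 -> changes Event's schema-level verdicts only — the decode of this value is the same

decoded: {"tier": "EMAIL", "weight": -0.5, "nickname": "delta", "factor": 10.0}


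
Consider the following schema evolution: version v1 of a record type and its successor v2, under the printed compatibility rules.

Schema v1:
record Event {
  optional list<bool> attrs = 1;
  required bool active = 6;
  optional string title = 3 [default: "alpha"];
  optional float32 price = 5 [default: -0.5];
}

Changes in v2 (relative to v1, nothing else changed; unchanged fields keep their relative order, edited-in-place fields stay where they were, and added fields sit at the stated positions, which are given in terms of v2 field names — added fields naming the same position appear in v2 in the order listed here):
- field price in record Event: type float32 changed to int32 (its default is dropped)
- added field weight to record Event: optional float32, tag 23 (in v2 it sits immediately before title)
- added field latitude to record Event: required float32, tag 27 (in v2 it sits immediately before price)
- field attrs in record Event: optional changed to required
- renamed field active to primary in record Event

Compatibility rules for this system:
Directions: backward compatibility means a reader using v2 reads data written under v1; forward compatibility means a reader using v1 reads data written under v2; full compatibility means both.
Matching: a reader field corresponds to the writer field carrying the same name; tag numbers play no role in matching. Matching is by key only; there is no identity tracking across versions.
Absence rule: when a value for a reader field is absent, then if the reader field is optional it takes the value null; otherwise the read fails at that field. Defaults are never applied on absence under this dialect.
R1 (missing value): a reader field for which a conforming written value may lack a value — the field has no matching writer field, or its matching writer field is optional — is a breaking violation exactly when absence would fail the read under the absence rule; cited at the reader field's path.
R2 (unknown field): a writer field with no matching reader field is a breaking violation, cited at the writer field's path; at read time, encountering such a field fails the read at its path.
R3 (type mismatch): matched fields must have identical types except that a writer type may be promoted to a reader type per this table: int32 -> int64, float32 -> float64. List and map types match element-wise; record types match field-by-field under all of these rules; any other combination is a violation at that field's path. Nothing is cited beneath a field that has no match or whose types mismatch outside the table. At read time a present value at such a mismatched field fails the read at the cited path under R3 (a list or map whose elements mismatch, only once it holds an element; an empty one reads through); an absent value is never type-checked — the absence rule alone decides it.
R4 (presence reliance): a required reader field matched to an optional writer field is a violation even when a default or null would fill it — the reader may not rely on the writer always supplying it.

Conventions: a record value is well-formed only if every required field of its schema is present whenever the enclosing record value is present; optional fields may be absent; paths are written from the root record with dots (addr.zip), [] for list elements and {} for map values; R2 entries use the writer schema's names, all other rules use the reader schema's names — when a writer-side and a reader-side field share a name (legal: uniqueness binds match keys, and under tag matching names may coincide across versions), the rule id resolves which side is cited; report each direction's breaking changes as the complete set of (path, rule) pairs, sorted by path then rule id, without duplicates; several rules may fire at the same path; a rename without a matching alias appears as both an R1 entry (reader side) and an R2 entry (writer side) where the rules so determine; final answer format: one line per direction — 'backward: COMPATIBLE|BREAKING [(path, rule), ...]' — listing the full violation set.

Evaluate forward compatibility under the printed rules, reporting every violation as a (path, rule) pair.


forward: BREAKING [(active, R1), (latitude, R2), (price, R3), (primary, R2), (weight, R2)]

the writer's type comes first in each Event pair
forward pass over Event, reader schema v1, writer schema v2:
  list<bool> -> list<bool>, writer required: attrs aligns to attrs
  active: no writer match
  string -> string, writer optional: title aligns to title
  int32 -> float32, writer optional: price aligns to price
  leftover writer field: primary
  leftover writer field: weight
  leftover writer field: latitude
  violation R1 at active
  violation R2 at latitude
  violation R3 at price
  violation R2 at primary
  violation R2 at weight
  => forward: BREAKING (5)
the rest of the Event diff is inert for this question:
  field attrs in record Event: optional changed to required -> its effect on Event is confined to the backward direction, not asked


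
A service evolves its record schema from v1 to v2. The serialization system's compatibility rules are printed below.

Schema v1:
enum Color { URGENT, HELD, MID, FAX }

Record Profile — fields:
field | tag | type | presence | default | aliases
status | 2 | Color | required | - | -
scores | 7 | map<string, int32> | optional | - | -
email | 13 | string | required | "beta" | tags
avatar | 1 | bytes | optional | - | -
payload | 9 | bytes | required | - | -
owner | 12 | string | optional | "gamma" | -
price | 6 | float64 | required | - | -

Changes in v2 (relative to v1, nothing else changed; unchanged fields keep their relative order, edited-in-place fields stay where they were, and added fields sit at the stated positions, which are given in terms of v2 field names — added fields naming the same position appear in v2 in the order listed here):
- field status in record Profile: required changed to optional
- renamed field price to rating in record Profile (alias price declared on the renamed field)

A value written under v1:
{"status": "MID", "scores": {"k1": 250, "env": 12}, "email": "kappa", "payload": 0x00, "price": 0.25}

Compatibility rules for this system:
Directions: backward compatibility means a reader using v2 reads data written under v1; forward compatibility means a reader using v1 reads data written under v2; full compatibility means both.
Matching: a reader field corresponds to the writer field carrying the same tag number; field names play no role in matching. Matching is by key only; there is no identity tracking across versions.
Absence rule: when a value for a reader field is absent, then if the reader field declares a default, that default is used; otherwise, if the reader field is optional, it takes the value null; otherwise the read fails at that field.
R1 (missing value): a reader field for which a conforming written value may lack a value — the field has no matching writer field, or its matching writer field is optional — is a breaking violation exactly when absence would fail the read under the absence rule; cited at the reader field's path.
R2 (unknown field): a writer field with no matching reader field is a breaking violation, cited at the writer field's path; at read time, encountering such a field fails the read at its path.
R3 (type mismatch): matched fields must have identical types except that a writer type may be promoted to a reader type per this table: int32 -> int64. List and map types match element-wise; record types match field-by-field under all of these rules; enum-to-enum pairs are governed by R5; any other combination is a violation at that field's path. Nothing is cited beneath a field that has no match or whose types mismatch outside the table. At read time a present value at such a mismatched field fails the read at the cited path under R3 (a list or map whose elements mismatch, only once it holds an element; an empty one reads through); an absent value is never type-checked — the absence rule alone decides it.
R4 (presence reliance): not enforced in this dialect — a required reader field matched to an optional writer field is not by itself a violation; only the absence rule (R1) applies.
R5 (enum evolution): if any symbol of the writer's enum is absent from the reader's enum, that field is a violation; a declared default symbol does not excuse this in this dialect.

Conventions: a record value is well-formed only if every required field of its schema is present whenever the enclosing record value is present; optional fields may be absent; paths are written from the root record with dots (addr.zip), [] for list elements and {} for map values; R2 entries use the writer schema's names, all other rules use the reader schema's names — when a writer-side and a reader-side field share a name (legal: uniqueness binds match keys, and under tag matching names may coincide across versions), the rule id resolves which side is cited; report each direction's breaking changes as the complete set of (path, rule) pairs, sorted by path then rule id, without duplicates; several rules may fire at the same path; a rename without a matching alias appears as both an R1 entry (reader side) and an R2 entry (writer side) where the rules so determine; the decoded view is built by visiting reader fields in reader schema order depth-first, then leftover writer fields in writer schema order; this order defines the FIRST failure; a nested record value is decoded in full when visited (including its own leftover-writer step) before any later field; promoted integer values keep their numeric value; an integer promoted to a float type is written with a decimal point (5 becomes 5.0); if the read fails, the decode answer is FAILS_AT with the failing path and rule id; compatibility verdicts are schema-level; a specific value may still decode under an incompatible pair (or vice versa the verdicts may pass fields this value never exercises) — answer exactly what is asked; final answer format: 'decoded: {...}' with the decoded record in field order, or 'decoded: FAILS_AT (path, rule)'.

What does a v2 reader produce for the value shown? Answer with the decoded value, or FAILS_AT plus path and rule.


the writer's type comes first in each Profile pair
migrating the Profile value to v2:
  status := "MID"
  scores := {"k1": 250, "env": 12}
  email := "kappa"
  avatar := null (absent, optional -> null)
  payload := 0x00
  owner := "gamma" (absent -> default)
  rating := 0.25 (from writer price)
  => decoded: {"status": "MID", "scores": {"k1": 250, "env": 12}, "email": "kappa", "avatar": null, "payload": 0x00, "owner": "gamma", "rating": 0.25}
remaining Profile differences; none change what is asked:
  field status in record Profile: required changed to optional -> affects the rule determinations only; this particular Profile value decodes identically

decoded: {"status": "MID", "scores": {"k1": 250, "env": 12}, "email": "kappa", "avatar": null, "payload": 0x00, "owner": "gamma", "rating": 0.25}


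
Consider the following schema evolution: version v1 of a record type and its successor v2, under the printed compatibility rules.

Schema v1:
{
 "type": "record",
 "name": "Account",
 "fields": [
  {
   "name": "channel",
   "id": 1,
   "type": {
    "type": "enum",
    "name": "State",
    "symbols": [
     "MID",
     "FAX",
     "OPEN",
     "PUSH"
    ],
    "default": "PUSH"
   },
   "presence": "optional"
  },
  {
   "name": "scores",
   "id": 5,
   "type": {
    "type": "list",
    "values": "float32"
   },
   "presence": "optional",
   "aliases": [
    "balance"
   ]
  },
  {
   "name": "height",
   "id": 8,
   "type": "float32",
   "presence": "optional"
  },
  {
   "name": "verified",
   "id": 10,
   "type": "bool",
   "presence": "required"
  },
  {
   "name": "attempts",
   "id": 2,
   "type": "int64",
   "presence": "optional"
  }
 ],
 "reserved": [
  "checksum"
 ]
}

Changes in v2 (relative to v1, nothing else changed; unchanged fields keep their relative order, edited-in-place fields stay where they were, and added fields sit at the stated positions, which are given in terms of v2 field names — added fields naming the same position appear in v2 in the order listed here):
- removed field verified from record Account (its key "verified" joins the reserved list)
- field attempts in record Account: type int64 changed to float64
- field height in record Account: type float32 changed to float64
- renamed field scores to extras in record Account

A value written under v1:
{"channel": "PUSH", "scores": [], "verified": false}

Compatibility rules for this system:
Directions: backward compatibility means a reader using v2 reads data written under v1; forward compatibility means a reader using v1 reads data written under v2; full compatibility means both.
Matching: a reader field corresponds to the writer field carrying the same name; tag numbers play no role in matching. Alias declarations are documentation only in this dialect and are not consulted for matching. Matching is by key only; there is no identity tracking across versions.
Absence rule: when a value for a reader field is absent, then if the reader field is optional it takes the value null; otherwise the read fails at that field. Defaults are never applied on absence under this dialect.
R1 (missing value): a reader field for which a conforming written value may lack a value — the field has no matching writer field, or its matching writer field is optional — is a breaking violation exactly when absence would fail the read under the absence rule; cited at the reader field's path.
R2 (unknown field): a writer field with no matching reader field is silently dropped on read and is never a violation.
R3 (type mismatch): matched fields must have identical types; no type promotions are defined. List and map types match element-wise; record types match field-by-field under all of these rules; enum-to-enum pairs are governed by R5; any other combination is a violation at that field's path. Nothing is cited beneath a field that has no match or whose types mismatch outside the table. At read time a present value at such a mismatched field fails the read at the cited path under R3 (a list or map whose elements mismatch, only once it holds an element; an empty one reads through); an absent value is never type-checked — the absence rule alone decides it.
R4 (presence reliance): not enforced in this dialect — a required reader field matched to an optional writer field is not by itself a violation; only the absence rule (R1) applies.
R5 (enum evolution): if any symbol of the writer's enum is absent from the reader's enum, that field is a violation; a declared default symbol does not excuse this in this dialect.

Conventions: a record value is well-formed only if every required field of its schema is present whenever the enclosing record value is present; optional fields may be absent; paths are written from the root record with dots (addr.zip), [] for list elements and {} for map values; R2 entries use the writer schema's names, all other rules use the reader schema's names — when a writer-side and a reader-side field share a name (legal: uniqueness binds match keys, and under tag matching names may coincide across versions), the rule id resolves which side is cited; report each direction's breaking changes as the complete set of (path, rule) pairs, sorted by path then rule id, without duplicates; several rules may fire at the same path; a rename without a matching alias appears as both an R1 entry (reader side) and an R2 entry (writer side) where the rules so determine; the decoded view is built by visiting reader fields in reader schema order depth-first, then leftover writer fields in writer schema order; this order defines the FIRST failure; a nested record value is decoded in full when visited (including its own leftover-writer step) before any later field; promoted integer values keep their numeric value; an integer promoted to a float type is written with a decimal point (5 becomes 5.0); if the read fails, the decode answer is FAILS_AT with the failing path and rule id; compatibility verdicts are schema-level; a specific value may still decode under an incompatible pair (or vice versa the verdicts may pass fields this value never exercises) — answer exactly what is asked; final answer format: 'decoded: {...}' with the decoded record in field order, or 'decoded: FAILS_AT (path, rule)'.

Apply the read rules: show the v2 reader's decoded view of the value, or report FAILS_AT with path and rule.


decoded: {"channel": "PUSH", "extras": null, "height": null, "attempts": null}

arrows below run writer -> reader for Account
decoding the Account value with the v2 reader:
  channel := "PUSH"
  extras := null (absent, optional -> null)
  height := null (absent, optional -> null)
  attempts := null (absent, optional -> null)
  writer scores: unknown -> dropped
  writer verified: unknown -> dropped
  => decoded: {"channel": "PUSH", "extras": null, "height": null, "attempts": null}
diffs on Account not affecting the asked answer:
  field attempts in record Account: type int64 changed to float64 -> shifts the Account verdicts, not this decode
  field height in record Account: type float32 changed to float64 -> shifts the Account verdicts, not this decode


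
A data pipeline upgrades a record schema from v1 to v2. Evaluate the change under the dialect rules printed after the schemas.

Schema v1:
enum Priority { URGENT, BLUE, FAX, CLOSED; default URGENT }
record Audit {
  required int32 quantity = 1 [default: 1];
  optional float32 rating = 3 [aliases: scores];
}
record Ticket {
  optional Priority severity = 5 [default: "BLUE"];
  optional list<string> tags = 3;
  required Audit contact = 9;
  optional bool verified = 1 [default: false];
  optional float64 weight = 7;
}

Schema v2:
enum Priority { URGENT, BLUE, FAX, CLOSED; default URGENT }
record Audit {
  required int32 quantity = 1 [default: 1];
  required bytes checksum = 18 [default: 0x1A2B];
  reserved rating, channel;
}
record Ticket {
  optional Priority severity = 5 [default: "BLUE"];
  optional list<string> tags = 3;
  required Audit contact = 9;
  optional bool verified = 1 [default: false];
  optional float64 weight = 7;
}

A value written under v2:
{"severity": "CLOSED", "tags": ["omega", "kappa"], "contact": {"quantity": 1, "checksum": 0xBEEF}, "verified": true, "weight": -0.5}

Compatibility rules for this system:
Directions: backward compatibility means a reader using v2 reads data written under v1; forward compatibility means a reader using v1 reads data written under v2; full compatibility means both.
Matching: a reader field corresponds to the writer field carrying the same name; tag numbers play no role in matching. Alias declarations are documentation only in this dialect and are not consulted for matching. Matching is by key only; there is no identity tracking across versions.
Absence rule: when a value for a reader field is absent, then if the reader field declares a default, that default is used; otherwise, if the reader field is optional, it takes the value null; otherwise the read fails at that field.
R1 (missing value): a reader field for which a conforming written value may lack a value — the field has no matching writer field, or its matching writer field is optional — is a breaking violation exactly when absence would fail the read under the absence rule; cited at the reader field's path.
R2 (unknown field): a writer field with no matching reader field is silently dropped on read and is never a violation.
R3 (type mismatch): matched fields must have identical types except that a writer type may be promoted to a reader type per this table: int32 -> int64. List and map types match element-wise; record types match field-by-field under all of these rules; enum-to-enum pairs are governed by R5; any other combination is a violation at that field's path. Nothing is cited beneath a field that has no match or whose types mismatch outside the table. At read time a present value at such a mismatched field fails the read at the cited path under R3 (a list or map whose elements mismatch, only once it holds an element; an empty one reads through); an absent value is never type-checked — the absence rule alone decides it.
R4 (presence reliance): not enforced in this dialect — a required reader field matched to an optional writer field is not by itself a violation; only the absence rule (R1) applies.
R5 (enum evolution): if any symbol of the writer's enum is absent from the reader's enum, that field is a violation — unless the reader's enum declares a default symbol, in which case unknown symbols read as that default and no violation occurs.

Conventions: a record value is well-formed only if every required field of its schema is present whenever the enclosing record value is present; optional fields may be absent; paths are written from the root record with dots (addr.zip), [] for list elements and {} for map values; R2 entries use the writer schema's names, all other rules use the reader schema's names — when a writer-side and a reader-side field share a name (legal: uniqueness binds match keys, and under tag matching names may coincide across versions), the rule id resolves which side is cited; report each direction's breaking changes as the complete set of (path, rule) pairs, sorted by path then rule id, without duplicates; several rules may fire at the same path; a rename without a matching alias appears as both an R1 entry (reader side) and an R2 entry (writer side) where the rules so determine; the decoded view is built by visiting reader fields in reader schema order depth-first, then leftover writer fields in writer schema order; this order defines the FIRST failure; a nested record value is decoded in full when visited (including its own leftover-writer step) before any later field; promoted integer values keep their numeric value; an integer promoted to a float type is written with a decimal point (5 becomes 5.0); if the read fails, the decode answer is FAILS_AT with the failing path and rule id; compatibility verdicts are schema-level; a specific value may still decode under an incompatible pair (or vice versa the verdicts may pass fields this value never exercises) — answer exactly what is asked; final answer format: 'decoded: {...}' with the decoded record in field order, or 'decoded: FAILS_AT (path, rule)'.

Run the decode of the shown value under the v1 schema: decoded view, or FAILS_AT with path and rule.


decoded: {"severity": "CLOSED", "tags": ["omega", "kappa"], "contact": {"quantity": 1, "rating": null}, "verified": true, "weight": -0.5}

in Ticket below, arrows point writer -> reader
decoding the Ticket value with the v1 reader:
  severity := "CLOSED"
  tags := ["omega", "kappa"]
  contact.quantity := 1
  contact.rating := null (not supplied -> null)
  writer contact.checksum: unmatched, discarded
  verified := true
  weight := -0.5
  => decoded: {"severity": "CLOSED", "tags": ["omega", "kappa"], "contact": {"quantity": 1, "rating": null}, "verified": true, "weight": -0.5}
checking off the Ticket differences that do not matter here:
  removed field rating from record Audit (its key "rating" joins the reserved list) -> no rule fires on it and the decoded Ticket view is identical with or without it
  added field checksum to record Audit: required bytes, tag 18, default 0x1A2B (in v2 it sits last) -> no rule fires on it and the decoded Ticket view is identical with or without it


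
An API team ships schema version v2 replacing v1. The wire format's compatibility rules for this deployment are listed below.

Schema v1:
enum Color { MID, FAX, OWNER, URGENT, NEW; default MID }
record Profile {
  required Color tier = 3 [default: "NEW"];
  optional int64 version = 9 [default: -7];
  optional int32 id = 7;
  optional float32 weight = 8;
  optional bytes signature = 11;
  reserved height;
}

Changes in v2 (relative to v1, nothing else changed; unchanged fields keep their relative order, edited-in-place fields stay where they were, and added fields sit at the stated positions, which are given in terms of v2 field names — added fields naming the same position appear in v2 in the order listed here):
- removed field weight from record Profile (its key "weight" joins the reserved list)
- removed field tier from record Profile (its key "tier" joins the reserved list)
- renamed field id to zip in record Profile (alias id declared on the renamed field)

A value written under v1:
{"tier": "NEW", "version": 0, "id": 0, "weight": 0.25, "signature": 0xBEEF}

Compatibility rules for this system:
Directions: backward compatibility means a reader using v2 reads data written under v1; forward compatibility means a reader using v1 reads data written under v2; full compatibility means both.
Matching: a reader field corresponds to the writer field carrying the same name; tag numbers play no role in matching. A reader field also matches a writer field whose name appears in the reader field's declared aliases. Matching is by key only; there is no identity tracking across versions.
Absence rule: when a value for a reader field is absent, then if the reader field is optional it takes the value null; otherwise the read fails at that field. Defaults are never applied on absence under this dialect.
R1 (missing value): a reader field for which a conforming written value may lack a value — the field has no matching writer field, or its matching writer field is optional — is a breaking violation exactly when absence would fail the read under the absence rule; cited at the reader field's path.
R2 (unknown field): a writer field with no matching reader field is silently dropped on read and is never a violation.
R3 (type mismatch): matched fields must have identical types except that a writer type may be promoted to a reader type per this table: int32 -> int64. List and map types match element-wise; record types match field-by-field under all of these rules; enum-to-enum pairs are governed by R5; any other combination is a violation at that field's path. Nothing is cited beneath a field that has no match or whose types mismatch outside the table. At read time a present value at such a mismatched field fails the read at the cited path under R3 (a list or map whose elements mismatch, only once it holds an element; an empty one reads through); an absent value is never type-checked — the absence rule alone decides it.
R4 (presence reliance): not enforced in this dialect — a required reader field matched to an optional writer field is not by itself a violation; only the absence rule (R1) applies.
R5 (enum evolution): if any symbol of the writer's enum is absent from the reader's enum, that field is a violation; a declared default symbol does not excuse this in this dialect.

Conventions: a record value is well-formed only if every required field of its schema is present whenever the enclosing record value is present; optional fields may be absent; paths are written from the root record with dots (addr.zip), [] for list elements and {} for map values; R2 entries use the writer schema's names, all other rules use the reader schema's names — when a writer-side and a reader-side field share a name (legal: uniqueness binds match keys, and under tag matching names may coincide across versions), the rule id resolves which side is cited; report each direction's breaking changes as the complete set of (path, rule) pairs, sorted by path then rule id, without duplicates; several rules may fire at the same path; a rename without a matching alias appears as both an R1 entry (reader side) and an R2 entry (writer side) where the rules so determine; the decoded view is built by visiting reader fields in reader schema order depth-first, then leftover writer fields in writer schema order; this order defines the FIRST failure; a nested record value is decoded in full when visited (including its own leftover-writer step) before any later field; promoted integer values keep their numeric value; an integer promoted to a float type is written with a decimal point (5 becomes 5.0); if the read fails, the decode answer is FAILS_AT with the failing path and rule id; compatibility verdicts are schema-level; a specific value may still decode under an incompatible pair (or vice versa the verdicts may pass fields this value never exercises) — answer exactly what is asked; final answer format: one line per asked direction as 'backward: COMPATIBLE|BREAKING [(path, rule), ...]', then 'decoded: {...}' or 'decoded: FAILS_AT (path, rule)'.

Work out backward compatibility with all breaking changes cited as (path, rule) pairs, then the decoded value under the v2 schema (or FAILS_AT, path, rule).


backward: COMPATIBLE []; decoded: {"version": 0, "zip": 0, "signature": 0xBEEF}

each type pair in Profile: writer, then reader
backward pass over Profile, reader schema v2, writer schema v1:
  version <- version (int64 -> int64, writer optional)
  zip <- id (int32 -> int32, writer optional)
  signature <- signature (bytes -> bytes, writer optional)
  leftover writer field: tier
  leftover writer field: weight
  => backward verdict for Profile: COMPATIBLE, no violations
decoding the Profile value with the v2 reader:
  version := 0
  zip := 0 (from writer id)
  signature := 0xBEEF
  writer tier: unknown -> dropped
  writer weight: unknown -> dropped
  => decoded: {"version": 0, "zip": 0, "signature": 0xBEEF}


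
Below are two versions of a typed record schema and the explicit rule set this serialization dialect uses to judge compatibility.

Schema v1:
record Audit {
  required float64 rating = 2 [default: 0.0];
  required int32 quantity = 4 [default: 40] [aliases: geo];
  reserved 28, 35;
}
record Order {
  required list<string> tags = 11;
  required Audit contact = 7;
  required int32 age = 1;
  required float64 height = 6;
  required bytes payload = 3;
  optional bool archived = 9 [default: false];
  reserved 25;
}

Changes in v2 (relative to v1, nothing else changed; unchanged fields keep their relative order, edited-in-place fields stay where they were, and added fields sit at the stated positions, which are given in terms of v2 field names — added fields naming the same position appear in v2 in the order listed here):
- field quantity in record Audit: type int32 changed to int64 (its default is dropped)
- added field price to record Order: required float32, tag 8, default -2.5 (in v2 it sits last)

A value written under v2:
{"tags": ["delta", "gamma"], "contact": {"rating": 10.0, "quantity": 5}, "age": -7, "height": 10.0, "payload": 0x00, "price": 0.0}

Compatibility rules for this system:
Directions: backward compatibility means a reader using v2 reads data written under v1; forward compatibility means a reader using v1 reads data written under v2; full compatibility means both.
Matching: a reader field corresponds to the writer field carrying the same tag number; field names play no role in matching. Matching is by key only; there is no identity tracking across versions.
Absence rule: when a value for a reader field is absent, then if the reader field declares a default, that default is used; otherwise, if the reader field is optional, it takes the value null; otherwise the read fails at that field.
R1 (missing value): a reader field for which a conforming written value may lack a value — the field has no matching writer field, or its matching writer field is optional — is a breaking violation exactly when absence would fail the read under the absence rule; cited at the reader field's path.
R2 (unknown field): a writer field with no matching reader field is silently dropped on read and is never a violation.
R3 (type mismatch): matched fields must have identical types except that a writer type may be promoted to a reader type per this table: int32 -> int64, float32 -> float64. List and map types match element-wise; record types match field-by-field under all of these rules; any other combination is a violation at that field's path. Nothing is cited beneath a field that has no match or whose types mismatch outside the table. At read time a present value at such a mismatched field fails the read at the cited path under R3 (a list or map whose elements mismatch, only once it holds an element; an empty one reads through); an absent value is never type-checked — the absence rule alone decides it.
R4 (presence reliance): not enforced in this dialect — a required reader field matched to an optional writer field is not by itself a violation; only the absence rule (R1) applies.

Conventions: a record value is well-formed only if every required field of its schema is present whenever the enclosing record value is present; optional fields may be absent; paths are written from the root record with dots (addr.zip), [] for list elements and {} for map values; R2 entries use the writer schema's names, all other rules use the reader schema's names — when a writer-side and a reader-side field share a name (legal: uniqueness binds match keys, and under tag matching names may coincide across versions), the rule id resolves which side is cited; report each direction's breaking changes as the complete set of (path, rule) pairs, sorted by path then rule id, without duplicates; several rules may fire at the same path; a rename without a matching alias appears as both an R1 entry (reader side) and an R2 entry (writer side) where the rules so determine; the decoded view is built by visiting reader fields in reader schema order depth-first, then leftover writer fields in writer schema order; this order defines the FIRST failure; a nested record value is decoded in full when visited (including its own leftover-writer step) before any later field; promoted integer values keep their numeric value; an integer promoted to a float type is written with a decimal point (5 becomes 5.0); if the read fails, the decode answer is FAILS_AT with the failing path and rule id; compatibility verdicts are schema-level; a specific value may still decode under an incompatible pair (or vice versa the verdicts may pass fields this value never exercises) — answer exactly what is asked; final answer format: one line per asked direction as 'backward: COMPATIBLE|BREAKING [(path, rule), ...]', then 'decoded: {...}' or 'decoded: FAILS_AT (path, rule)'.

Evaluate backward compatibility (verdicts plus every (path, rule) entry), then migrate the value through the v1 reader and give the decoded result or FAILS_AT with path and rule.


backward: COMPATIBLE []; decoded: FAILS_AT (contact.quantity, R3)

arrows below run writer -> reader for Order
backward for Order (reader v2, writer v1):
  tags: paired with writer tags (list<string> -> list<string>; writer required)
  contact: paired with writer contact (Audit -> Audit; writer required)
  age: paired with writer age (int32 -> int32; writer required)
  height: paired with writer height (float64 -> float64; writer required)
  payload: paired with writer payload (bytes -> bytes; writer required)
  archived: paired with writer archived (bool -> bool; writer optional)
  price: no writer-side match
  contact.rating: paired with writer contact.rating (float64 -> float64; writer required)
  contact.quantity: paired with writer contact.quantity (int32 -> int64; writer required)
  nothing fires on Order: backward is COMPATIBLE
migrating the Order value to v1:
  tags := ["delta", "gamma"]
  contact.rating := 10.0
  read fails at contact.quantity under R3
  => FAILS_AT (contact.quantity, R3)
diffs on Order not affecting the asked answer:
  added field price to record Order: required float32, tag 8, default -2.5 (in v2 it sits last) -> fires no rule on Order, leaving the asked answer as it is
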